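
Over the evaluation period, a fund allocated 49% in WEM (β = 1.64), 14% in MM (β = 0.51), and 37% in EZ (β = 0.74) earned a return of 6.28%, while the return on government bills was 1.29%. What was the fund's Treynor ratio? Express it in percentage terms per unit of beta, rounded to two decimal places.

4.34%

β_P = 0.49×1.64 + 0.14×0.51 + 0.37×0.74 = 1.1488
Treynor = (R_P − R_f) / β_P = (6.28% − 1.29%) / 1.1488 = 4.99% / 1.1488 = 4.34%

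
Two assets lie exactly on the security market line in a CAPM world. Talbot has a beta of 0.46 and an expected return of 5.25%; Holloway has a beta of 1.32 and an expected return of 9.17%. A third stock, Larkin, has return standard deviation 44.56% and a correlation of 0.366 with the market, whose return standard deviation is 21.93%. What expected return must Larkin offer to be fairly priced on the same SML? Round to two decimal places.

6.54%

MRP = (9.17% − 5.25%) / (1.32 − 0.46) = 4.5581%
R_f = 5.25% − 0.46 × 4.5581% = 3.1533%
β_Larkin = ρ·σ_i/σ_m = 0.366 × 44.56 / 21.93 = 0.7437
E(R_Larkin) = R_f + β × MRP = 3.1533% + 0.7437 × 4.5581% = 6.54%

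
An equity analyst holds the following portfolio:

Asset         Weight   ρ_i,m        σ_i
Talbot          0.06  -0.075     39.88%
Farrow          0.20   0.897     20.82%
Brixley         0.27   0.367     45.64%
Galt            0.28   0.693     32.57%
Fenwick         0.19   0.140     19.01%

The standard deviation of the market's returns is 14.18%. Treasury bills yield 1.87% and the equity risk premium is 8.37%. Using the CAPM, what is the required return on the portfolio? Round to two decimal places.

10.67%

β_Talbot = -0.075 × 39.88% / 14.18% = -0.2109
β_Farrow = 0.897 × 20.82% / 14.18% = 1.3170
β_Brixley = 0.367 × 45.64% / 14.18% = 1.1812
β_Galt = 0.693 × 32.57% / 14.18% = 1.5917
β_Fenwick = 0.140 × 19.01% / 14.18% = 0.1877
β_P = Σ w_i β_i = 0.06×-0.2109 + 0.20×1.3170 + 0.27×1.1812 + 0.28×1.5917 + 0.19×0.1877 = 1.0510
E(R_P) = R_f + β_P × MRP = 1.87% + 1.0510 × 8.37% = 10.67%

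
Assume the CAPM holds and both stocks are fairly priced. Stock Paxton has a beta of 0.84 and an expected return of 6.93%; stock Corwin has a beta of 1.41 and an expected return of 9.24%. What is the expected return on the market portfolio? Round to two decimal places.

7.58%

Both satisfy E(R) = R_f + β·MRP, so the slope of the SML is
MRP = (9.24% − 6.93%) / (1.41 − 0.84) = 2.31% / 0.57 = 4.0526%
R_f = E(R_Paxton) − β_Paxton·MRP = 6.93% − 0.84 × 4.0526% = 3.5258%
E(R_m) = R_f + MRP = 3.5258% + 4.0526% = 7.58%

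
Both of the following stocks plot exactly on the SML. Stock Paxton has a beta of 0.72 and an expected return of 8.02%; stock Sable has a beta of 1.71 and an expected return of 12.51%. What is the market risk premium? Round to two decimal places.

Both satisfy E(R) = R_f + β·MRP, so the slope of the SML is
MRP = (12.51% − 8.02%) / (1.71 − 0.72) = 4.49% / 0.99 = 4.5354%

4.54%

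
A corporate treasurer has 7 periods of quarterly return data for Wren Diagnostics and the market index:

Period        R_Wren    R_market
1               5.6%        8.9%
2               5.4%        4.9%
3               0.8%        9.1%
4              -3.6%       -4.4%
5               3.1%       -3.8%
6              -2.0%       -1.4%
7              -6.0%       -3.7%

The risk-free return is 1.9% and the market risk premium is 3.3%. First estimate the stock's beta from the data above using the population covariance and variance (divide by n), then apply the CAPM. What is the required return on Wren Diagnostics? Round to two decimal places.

3.50%

Mean R_i = (5.6 + 5.4 + 0.8 − 3.6 + 3.1 − 2.0 − 6.0) / 7 = 0.4714%
Mean R_m = (8.9 + 4.9 + 9.1 − 4.4 − 3.8 − 1.4 − 3.7) / 7 = 1.3714%
Σ(R_i − R̄_i)(R_m − R̄_m) = 108.1143  ⇒  Cov = 108.1143 / 7 = 15.4449
Σ(R_m − R̄_m)² = 222.3143  ⇒  Var(R_m) = 222.3143 / 7 = 31.7592
β = Cov / Var(R_m) = 15.4449 / 31.7592 = 0.4863
E(R) = R_f + β × MRP = 1.9% + 0.4863 × 3.3% = 3.50%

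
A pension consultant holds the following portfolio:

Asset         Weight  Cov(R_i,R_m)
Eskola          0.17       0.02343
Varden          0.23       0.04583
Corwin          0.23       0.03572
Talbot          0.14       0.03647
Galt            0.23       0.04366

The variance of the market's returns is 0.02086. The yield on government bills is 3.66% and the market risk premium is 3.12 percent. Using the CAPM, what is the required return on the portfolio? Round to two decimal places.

β_Eskola = 0.02343 / 0.02086 = 1.1232
β_Varden = 0.04583 / 0.02086 = 2.1970
β_Corwin = 0.03572 / 0.02086 = 1.7124
β_Talbot = 0.03647 / 0.02086 = 1.7483
β_Galt = 0.04366 / 0.02086 = 2.0930
β_P = Σ w_i β_i = 0.17×1.1232 + 0.23×2.1970 + 0.23×1.7124 + 0.14×1.7483 + 0.23×2.0930 = 1.8163
E(R_P) = R_f + β_P × MRP = 3.66% + 1.8163 × 3.12% = 9.33%

9.33%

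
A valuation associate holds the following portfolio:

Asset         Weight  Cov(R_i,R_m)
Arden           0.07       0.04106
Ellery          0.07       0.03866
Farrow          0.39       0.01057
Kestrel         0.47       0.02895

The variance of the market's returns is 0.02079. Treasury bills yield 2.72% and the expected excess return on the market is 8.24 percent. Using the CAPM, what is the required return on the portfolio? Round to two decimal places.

β_Arden = 0.04106 / 0.02079 = 1.9750
β_Ellery = 0.03866 / 0.02079 = 1.8595
β_Farrow = 0.01057 / 0.02079 = 0.5084
β_Kestrel = 0.02895 / 0.02079 = 1.3925
β_P = Σ w_i β_i = 0.07×1.9750 + 0.07×1.8595 + 0.39×0.5084 + 0.47×1.3925 = 1.1212
E(R_P) = R_f + β_P × MRP = 2.72% + 1.1212 × 8.24% = 11.96%

11.96%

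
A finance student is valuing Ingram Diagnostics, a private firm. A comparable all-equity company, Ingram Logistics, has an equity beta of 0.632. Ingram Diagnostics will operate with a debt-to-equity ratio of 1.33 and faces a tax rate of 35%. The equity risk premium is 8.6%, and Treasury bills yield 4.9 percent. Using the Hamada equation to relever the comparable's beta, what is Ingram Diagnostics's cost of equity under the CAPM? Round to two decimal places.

15.03%

β_L = β_U × [1 + (1 − t)(D/E)] = 0.632 × [1 + (1 − 0.35) × 1.33]
    = 0.632 × [1 + 0.65 × 1.33] = 0.632 × 1.8645 = 1.1784
E(R) = R_f + β_L × MRP = 4.9% + 1.1784 × 8.6% = 15.03%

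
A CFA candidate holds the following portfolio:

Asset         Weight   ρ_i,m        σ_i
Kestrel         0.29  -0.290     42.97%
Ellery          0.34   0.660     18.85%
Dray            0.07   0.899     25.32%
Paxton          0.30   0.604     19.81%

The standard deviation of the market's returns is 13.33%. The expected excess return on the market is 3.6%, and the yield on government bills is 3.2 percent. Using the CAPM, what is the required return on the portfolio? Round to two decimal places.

4.77%

β_Kestrel = -0.290 × 42.97% / 13.33% = -0.9348
β_Ellery = 0.660 × 18.85% / 13.33% = 0.9333
β_Dray = 0.899 × 25.32% / 13.33% = 1.7076
β_Paxton = 0.604 × 19.81% / 13.33% = 0.8976
β_P = Σ w_i β_i = 0.29×-0.9348 + 0.34×0.9333 + 0.07×1.7076 + 0.30×0.8976 = 0.4350
E(R_P) = R_f + β_P × MRP = 3.2% + 0.4350 × 3.6% = 4.77%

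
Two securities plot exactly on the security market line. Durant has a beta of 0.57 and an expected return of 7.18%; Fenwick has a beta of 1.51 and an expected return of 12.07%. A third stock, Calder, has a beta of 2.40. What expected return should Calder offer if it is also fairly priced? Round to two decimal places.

16.70%

MRP (SML slope) = (12.07% − 7.18%) / (1.51 − 0.57) = 4.89% / 0.94 = 5.2021%
R_f (intercept) = 7.18% − 0.57 × 5.2021% = 4.2148%
E(R_Calder) = R_f + β × MRP = 4.2148% + 2.40 × 5.2021% = 16.70%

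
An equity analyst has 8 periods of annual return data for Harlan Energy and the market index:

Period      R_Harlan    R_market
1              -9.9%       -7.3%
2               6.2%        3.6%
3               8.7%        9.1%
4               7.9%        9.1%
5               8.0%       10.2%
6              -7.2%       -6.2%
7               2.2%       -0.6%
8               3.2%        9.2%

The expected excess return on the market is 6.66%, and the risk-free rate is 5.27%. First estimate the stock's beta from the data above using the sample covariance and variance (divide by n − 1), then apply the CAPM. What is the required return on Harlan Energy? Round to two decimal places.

Mean R_i = (-9.9 + 6.2 + 8.7 + 7.9 + 8.0 − 7.2 + 2.2 + 3.2) / 8 = 2.3875%
Mean R_m = (-7.3 + 3.6 + 9.1 + 9.1 + 10.2 − 6.2 − 0.6 + 9.2) / 8 = 3.3875%
Σ(R_i − R̄_i)(R_m − R̄_m) = 335.3088  ⇒  Cov = 335.3088 / 7 = 47.9013
Σ(R_m − R̄_m)² = 367.5488  ⇒  Var(R_m) = 367.5488 / 7 = 52.5070
β = Cov / Var(R_m) = 47.9013 / 52.5070 = 0.9123
E(R) = R_f + β × MRP = 5.27% + 0.9123 × 6.66% = 11.35%

11.35%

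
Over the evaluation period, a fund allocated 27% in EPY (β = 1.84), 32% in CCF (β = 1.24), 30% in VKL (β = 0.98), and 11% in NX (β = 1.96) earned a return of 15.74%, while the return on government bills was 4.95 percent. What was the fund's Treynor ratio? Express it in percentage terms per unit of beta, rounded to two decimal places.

β_P = 0.27×1.84 + 0.32×1.24 + 0.30×0.98 + 0.11×1.96 = 1.4032
Treynor = (R_P − R_f) / β_P = (15.74% − 4.95%) / 1.4032 = 10.79% / 1.4032 = 7.69%

7.69%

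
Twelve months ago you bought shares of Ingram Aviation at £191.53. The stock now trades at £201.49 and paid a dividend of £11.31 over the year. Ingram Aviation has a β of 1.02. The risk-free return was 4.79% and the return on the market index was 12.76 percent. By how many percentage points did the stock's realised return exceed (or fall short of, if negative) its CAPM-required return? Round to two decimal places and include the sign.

-1.81%

Realised HPR = (P1 + D1 − P0) / P0 = (201.49 + 11.31 − 191.53) / 191.53 = 21.27 / 191.53 = 11.1053%
MRP = 12.76% − 4.79% = 7.97%
CAPM required = R_f + β·MRP = 4.79% + 1.02 × 7.97% = 12.9194%
α = realised − required = 11.1053% − 12.9194% = -1.81%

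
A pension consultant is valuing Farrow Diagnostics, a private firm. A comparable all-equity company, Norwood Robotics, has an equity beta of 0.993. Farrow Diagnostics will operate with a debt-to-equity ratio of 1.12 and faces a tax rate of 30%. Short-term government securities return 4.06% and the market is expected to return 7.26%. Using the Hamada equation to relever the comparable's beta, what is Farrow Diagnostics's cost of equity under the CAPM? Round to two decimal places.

9.73%

β_L = β_U × [1 + (1 − t)(D/E)] = 0.993 × [1 + (1 − 0.30) × 1.12]
    = 0.993 × [1 + 0.70 × 1.12] = 0.993 × 1.7840 = 1.7715
MRP = 7.26% − 4.06% = 3.20%
E(R) = R_f + β_L × MRP = 4.06% + 1.7715 × 3.20% = 9.73%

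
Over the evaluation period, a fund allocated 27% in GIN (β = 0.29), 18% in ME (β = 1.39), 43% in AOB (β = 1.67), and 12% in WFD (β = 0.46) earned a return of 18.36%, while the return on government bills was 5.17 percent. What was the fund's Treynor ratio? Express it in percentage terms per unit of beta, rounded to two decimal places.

11.97%

β_P = 0.27×0.29 + 0.18×1.39 + 0.43×1.67 + 0.12×0.46 = 1.1018
Treynor = (R_P − R_f) / β_P = (18.36% − 5.17%) / 1.1018 = 13.19% / 1.1018 = 11.97%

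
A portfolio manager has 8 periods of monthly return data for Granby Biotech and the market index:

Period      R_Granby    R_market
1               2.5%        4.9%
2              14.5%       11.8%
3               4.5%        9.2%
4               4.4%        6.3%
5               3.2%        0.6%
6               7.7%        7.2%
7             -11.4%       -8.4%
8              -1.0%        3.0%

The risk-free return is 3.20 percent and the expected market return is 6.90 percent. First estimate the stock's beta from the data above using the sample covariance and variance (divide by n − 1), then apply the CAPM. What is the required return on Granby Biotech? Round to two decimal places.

Mean R_i = (2.5 + 14.5 + 4.5 + 4.4 + 3.2 + 7.7 − 11.4 − 1.0) / 8 = 3.0500%
Mean R_m = (4.9 + 11.8 + 9.2 + 6.3 + 0.6 + 7.2 − 8.4 + 3.0) / 8 = 4.3250%
Σ(R_i − R̄_i)(R_m − R̄_m) = 297.0600  ⇒  Cov = 297.0600 / 7 = 42.4371
Σ(R_m − R̄_m)² = 269.6950  ⇒  Var(R_m) = 269.6950 / 7 = 38.5279
β = Cov / Var(R_m) = 42.4371 / 38.5279 = 1.1015
MRP = 6.90% − 3.20% = 3.70%
E(R) = R_f + β × MRP = 3.20% + 1.1015 × 3.70% = 7.28%

7.28%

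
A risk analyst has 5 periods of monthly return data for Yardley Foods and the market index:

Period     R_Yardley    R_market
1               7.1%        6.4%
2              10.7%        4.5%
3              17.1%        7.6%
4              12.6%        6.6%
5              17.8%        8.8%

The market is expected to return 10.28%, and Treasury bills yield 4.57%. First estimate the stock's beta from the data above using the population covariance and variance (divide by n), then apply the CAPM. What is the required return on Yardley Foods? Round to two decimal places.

16.19%

Mean R_i = (7.1 + 10.7 + 17.1 + 12.6 + 17.8) / 5 = 13.0600%
Mean R_m = (6.4 + 4.5 + 7.6 + 6.6 + 8.8) / 5 = 6.7800%
Σ(R_i − R̄_i)(R_m − R̄_m) = 20.6160  ⇒  Cov = 20.6160 / 5 = 4.1232
Σ(R_m − R̄_m)² = 10.1280  ⇒  Var(R_m) = 10.1280 / 5 = 2.0256
β = Cov / Var(R_m) = 4.1232 / 2.0256 = 2.0355
MRP = 10.28% − 4.57% = 5.71%
E(R) = R_f + β × MRP = 4.57% + 2.0355 × 5.71% = 16.19%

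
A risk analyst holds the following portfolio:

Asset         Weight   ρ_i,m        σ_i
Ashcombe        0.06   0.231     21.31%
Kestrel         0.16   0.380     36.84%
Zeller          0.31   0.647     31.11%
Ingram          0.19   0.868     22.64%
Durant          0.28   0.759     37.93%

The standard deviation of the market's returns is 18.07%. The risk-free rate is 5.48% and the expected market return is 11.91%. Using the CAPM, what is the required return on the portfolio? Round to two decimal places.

12.80%

β_Ashcombe = 0.231 × 21.31% / 18.07% = 0.2724
β_Kestrel = 0.380 × 36.84% / 18.07% = 0.7747
β_Zeller = 0.647 × 31.11% / 18.07% = 1.1139
β_Ingram = 0.868 × 22.64% / 18.07% = 1.0875
β_Durant = 0.759 × 37.93% / 18.07% = 1.5932
β_P = Σ w_i β_i = 0.06×0.2724 + 0.16×0.7747 + 0.31×1.1139 + 0.19×1.0875 + 0.28×1.5932 = 1.1383
MRP = 11.91% − 5.48% = 6.43%
E(R_P) = R_f + β_P × MRP = 5.48% + 1.1383 × 6.43% = 12.80%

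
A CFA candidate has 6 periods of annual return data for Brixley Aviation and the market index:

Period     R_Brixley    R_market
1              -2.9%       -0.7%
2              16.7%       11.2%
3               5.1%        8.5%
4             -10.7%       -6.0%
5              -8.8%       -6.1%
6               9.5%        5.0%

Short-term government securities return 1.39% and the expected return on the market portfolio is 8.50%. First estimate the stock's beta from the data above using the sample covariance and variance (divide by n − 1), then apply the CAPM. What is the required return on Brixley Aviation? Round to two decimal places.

11.30%

Mean R_i = (-2.9 + 16.7 + 5.1 − 10.7 − 8.8 + 9.5) / 6 = 1.4833%
Mean R_m = (-0.7 + 11.2 + 8.5 − 6.0 − 6.1 + 5.0) / 6 = 1.9833%
Σ(R_i − R̄_i)(R_m − R̄_m) = 380.1483  ⇒  Cov = 380.1483 / 5 = 76.0297
Σ(R_m − R̄_m)² = 272.7883  ⇒  Var(R_m) = 272.7883 / 5 = 54.5577
β = Cov / Var(R_m) = 76.0297 / 54.5577 = 1.3936
MRP = 8.50% − 1.39% = 7.11%
E(R) = R_f + β × MRP = 1.39% + 1.3936 × 7.11% = 11.30%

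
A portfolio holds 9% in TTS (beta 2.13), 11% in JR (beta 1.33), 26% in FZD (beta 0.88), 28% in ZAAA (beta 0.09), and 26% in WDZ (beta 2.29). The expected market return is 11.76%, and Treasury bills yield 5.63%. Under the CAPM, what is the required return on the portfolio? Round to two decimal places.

12.91%

β_P = Σ w_i β_i = 0.09×2.13 + 0.11×1.33 + 0.26×0.88 + 0.28×0.09 + 0.26×2.29 = 1.1874
MRP = 11.76% − 5.63% = 6.13%
E(R_P) = R_f + β_P × MRP = 5.63% + 1.1874 × 6.13% = 12.91%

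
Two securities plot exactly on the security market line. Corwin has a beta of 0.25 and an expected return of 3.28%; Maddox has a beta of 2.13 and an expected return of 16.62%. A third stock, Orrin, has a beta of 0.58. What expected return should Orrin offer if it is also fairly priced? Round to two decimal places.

5.62%

MRP (SML slope) = (16.62% − 3.28%) / (2.13 − 0.25) = 13.34% / 1.88 = 7.0957%
R_f (intercept) = 3.28% − 0.25 × 7.0957% = 1.5061%
E(R_Orrin) = R_f + β × MRP = 1.5061% + 0.58 × 7.0957% = 5.62%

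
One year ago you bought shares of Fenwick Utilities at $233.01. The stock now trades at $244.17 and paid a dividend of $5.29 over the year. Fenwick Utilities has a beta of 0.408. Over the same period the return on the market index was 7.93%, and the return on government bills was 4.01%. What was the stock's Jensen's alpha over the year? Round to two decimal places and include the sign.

+1.45%

Realised HPR = (P1 + D1 − P0) / P0 = (244.17 + 5.29 − 233.01) / 233.01 = 16.45 / 233.01 = 7.0598%
MRP = 7.93% − 4.01% = 3.92%
CAPM required = R_f + β·MRP = 4.01% + 0.408 × 3.92% = 5.60936%
α = realised − required = 7.0598% − 5.60936% = +1.45%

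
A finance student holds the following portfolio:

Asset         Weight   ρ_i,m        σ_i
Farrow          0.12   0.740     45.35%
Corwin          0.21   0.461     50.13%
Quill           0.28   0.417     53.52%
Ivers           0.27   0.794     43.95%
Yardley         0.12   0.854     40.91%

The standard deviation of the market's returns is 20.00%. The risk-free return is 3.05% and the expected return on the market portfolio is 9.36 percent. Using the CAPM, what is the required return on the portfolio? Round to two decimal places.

12.12%

β_Farrow = 0.740 × 45.35% / 20.00% = 1.6780
β_Corwin = 0.461 × 50.13% / 20.00% = 1.1555
β_Quill = 0.417 × 53.52% / 20.00% = 1.1159
β_Ivers = 0.794 × 43.95% / 20.00% = 1.7448
β_Yardley = 0.854 × 40.91% / 20.00% = 1.7469
β_P = Σ w_i β_i = 0.12×1.6780 + 0.21×1.1555 + 0.28×1.1159 + 0.27×1.7448 + 0.12×1.7469 = 1.4372
MRP = 9.36% − 3.05% = 6.31%
E(R_P) = R_f + β_P × MRP = 3.05% + 1.4372 × 6.31% = 12.12%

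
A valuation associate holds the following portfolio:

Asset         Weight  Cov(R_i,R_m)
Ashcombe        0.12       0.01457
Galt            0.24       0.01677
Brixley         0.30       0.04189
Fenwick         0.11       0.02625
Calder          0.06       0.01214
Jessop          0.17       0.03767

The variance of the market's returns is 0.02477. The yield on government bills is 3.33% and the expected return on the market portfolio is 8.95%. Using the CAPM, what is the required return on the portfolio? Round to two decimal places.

9.76%

β_Ashcombe = 0.01457 / 0.02477 = 0.5882
β_Galt = 0.01677 / 0.02477 = 0.6770
β_Brixley = 0.04189 / 0.02477 = 1.6912
β_Fenwick = 0.02625 / 0.02477 = 1.0597
β_Calder = 0.01214 / 0.02477 = 0.4901
β_Jessop = 0.03767 / 0.02477 = 1.5208
β_P = Σ w_i β_i = 0.12×0.5882 + 0.24×0.6770 + 0.30×1.6912 + 0.11×1.0597 + 0.06×0.4901 + 0.17×1.5208 = 1.1449
MRP = 8.95% − 3.33% = 5.62%
E(R_P) = R_f + β_P × MRP = 3.33% + 1.1449 × 5.62% = 9.76%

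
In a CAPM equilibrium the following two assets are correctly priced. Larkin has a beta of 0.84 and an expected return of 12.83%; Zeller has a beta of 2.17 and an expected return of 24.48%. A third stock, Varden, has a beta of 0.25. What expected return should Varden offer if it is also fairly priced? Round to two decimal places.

MRP (SML slope) = (24.48% − 12.83%) / (2.17 − 0.84) = 11.65% / 1.33 = 8.7594%
R_f (intercept) = 12.83% − 0.84 × 8.7594% = 5.4721%
E(R_Varden) = R_f + β × MRP = 5.4721% + 0.25 × 8.7594% = 7.66%

7.66%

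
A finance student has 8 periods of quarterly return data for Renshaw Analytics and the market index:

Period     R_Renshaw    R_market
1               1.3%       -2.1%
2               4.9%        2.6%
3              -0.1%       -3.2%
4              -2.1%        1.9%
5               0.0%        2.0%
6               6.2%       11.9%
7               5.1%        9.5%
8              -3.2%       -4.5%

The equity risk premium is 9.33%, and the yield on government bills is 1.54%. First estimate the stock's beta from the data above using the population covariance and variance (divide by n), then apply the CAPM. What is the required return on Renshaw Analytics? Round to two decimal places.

6.03%

Mean R_i = (1.3 + 4.9 − 0.1 − 2.1 + 0.0 + 6.2 + 5.1 − 3.2) / 8 = 1.5125%
Mean R_m = (-2.1 + 2.6 − 3.2 + 1.9 + 2.0 + 11.9 + 9.5 − 4.5) / 8 = 2.2625%
Σ(R_i − R̄_i)(R_m − R̄_m) = 115.5938  ⇒  Cov = 115.5938 / 8 = 14.4492
Σ(R_m − R̄_m)² = 240.1788  ⇒  Var(R_m) = 240.1788 / 8 = 30.0224
β = Cov / Var(R_m) = 14.4492 / 30.0224 = 0.4813
E(R) = R_f + β × MRP = 1.54% + 0.4813 × 9.33% = 6.03%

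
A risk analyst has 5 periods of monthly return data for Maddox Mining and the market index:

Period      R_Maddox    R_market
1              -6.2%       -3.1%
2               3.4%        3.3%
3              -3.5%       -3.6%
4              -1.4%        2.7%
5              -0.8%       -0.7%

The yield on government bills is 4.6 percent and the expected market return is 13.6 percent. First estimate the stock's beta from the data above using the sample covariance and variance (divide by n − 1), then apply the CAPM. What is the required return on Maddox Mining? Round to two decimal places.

Mean R_i = (-6.2 + 3.4 − 3.5 − 1.4 − 0.8) / 5 = -1.7000%
Mean R_m = (-3.1 + 3.3 − 3.6 + 2.7 − 0.7) / 5 = -0.2800%
Σ(R_i − R̄_i)(R_m − R̄_m) = 37.4400  ⇒  Cov = 37.4400 / 4 = 9.3600
Σ(R_m − R̄_m)² = 40.8480  ⇒  Var(R_m) = 40.8480 / 4 = 10.2120
β = Cov / Var(R_m) = 9.3600 / 10.2120 = 0.9166
MRP = 13.6% − 4.6% = 9.00%
E(R) = R_f + β × MRP = 4.6% + 0.9166 × 9.0% = 12.85%

12.85%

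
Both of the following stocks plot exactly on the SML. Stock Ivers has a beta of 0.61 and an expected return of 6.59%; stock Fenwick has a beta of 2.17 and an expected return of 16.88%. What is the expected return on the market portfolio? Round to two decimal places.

Both satisfy E(R) = R_f + β·MRP, so the slope of the SML is
MRP = (16.88% − 6.59%) / (2.17 − 0.61) = 10.29% / 1.56 = 6.5962%
R_f = E(R_Ivers) − β_Ivers·MRP = 6.59% − 0.61 × 6.5962% = 2.5663%
E(R_m) = R_f + MRP = 2.5663% + 6.5962% = 9.16%

9.16%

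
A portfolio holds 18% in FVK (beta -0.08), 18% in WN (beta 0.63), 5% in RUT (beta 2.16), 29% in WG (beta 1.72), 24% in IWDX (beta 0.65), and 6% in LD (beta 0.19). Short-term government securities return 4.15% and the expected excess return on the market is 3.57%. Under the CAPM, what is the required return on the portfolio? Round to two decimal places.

7.27%

β_P = Σ w_i β_i = 0.18×-0.08 + 0.18×0.63 + 0.05×2.16 + 0.29×1.72 + 0.24×0.65 + 0.06×0.19 = 0.8732
E(R_P) = R_f + β_P × MRP = 4.15% + 0.8732 × 3.57% = 7.27%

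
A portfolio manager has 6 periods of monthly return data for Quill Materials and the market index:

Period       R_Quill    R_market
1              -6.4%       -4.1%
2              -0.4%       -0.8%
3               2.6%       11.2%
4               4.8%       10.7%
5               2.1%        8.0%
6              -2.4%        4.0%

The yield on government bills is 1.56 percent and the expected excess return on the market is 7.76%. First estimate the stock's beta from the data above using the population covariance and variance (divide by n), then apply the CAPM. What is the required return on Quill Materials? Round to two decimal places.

6.00%

Mean R_i = (-6.4 − 0.4 + 2.6 + 4.8 + 2.1 − 2.4) / 6 = 0.0500%
Mean R_m = (-4.1 − 0.8 + 11.2 + 10.7 + 8.0 + 4.0) / 6 = 4.8333%
Σ(R_i − R̄_i)(R_m − R̄_m) = 112.7900  ⇒  Cov = 112.7900 / 6 = 18.7983
Σ(R_m − R̄_m)² = 197.2133  ⇒  Var(R_m) = 197.2133 / 6 = 32.8689
β = Cov / Var(R_m) = 18.7983 / 32.8689 = 0.5719
E(R) = R_f + β × MRP = 1.56% + 0.5719 × 7.76% = 6.00%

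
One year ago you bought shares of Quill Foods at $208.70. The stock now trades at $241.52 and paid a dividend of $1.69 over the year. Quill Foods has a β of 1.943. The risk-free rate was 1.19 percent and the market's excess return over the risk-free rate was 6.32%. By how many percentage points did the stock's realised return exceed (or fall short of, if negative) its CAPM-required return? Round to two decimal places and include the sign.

+3.07%

Realised HPR = (P1 + D1 − P0) / P0 = (241.52 + 1.69 − 208.70) / 208.70 = 34.51 / 208.70 = 16.5357%
CAPM required = R_f + β·MRP = 1.19% + 1.943 × 6.32% = 13.46976%
α = realised − required = 16.5357% − 13.46976% = +3.07%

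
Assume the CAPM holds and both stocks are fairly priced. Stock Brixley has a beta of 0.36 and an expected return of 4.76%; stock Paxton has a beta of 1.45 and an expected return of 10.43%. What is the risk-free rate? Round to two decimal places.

2.89%

Both satisfy E(R) = R_f + β·MRP, so the slope of the SML is
MRP = (10.43% − 4.76%) / (1.45 − 0.36) = 5.67% / 1.09 = 5.2018%
R_f = E(R_Brixley) − β_Brixley·MRP = 4.76% − 0.36 × 5.2018% = 2.8874%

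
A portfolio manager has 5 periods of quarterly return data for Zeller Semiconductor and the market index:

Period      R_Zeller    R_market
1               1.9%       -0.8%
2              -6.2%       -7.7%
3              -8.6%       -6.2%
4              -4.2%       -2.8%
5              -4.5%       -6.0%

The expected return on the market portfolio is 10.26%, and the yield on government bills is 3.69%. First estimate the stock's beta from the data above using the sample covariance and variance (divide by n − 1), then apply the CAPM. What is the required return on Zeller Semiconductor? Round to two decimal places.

Mean R_i = (1.9 − 6.2 − 8.6 − 4.2 − 4.5) / 5 = -4.3200%
Mean R_m = (-0.8 − 7.7 − 6.2 − 2.8 − 6.0) / 5 = -4.7000%
Σ(R_i − R̄_i)(R_m − R̄_m) = 36.7800  ⇒  Cov = 36.7800 / 4 = 9.1950
Σ(R_m − R̄_m)² = 31.7600  ⇒  Var(R_m) = 31.7600 / 4 = 7.9400
β = Cov / Var(R_m) = 9.1950 / 7.9400 = 1.1581
MRP = 10.26% − 3.69% = 6.57%
E(R) = R_f + β × MRP = 3.69% + 1.1581 × 6.57% = 11.30%

11.30%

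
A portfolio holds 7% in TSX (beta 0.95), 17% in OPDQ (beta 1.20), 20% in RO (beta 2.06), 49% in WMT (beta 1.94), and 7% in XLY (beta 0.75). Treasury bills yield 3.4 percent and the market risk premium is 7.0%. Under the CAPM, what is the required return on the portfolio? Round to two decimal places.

15.20%

β_P = Σ w_i β_i = 0.07×0.95 + 0.17×1.20 + 0.20×2.06 + 0.49×1.94 + 0.07×0.75 = 1.6856
E(R_P) = R_f + β_P × MRP = 3.4% + 1.6856 × 7.0% = 15.20%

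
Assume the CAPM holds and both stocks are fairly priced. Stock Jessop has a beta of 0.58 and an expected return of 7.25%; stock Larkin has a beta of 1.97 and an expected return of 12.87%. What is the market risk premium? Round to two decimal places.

Both satisfy E(R) = R_f + β·MRP, so the slope of the SML is
MRP = (12.87% − 7.25%) / (1.97 − 0.58) = 5.62% / 1.39 = 4.0432%

4.04%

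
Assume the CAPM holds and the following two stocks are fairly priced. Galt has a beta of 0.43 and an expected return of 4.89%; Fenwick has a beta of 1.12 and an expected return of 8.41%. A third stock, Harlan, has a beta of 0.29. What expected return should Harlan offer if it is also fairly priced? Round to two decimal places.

4.18%

MRP (SML slope) = (8.41% − 4.89%) / (1.12 − 0.43) = 3.52% / 0.69 = 5.1014%
R_f (intercept) = 4.89% − 0.43 × 5.1014% = 2.6964%
E(R_Harlan) = R_f + β × MRP = 2.6964% + 0.29 × 5.1014% = 4.18%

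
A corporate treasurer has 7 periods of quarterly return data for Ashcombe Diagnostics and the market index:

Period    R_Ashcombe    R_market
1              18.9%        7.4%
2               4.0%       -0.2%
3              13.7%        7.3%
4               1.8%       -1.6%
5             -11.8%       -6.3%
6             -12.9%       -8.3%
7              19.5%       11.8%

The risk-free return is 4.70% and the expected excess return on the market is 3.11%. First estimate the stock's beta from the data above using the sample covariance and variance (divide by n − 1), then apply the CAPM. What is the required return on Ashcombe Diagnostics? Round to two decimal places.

Mean R_i = (18.9 + 4.0 + 13.7 + 1.8 − 11.8 − 12.9 + 19.5) / 7 = 4.7429%
Mean R_m = (7.4 − 0.2 + 7.3 − 1.6 − 6.3 − 8.3 + 11.8) / 7 = 1.4429%
Σ(R_i − R̄_i)(R_m − R̄_m) = 599.7971  ⇒  Cov = 599.7971 / 6 = 99.9662
Σ(R_m − R̄_m)² = 343.8971  ⇒  Var(R_m) = 343.8971 / 6 = 57.3162
β = Cov / Var(R_m) = 99.9662 / 57.3162 = 1.7441
E(R) = R_f + β × MRP = 4.70% + 1.7441 × 3.11% = 10.12%

10.12%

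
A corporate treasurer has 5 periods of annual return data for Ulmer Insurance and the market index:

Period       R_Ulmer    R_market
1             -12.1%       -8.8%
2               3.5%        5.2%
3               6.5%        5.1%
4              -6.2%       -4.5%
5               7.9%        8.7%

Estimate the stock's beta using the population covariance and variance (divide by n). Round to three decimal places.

Mean R_i = (-12.1 + 3.5 + 6.5 − 6.2 + 7.9) / 5 = -0.0800%
Mean R_m = (-8.8 + 5.2 + 5.1 − 4.5 + 8.7) / 5 = 1.1400%
Σ(R_i − R̄_i)(R_m − R̄_m) = 254.9160  ⇒  Cov = 254.9160 / 5 = 50.9832
Σ(R_m − R̄_m)² = 219.9320  ⇒  Var(R_m) = 219.9320 / 5 = 43.9864
β = Cov / Var(R_m) = 50.9832 / 43.9864 = 1.1591

1.159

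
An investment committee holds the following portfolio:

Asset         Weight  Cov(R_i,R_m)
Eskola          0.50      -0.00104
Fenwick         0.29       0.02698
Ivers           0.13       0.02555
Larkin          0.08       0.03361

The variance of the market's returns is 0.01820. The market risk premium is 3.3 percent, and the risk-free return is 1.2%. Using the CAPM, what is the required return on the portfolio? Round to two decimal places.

β_Eskola = -0.00104 / 0.01820 = -0.0571
β_Fenwick = 0.02698 / 0.01820 = 1.4824
β_Ivers = 0.02555 / 0.01820 = 1.4038
β_Larkin = 0.03361 / 0.01820 = 1.8467
β_P = Σ w_i β_i = 0.50×-0.0571 + 0.29×1.4824 + 0.13×1.4038 + 0.08×1.8467 = 0.7316
E(R_P) = R_f + β_P × MRP = 1.2% + 0.7316 × 3.3% = 3.61%

3.61%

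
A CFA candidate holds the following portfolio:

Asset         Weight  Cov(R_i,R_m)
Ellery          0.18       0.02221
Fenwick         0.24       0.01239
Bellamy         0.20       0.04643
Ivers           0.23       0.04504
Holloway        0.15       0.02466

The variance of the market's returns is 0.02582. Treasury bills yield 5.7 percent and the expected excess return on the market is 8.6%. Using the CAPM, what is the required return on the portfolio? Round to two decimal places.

15.80%

β_Ellery = 0.02221 / 0.02582 = 0.8602
β_Fenwick = 0.01239 / 0.02582 = 0.4799
β_Bellamy = 0.04643 / 0.02582 = 1.7982
β_Ivers = 0.04504 / 0.02582 = 1.7444
β_Holloway = 0.02466 / 0.02582 = 0.9551
β_P = Σ w_i β_i = 0.18×0.8602 + 0.24×0.4799 + 0.20×1.7982 + 0.23×1.7444 + 0.15×0.9551 = 1.1741
E(R_P) = R_f + β_P × MRP = 5.7% + 1.1741 × 8.6% = 15.80%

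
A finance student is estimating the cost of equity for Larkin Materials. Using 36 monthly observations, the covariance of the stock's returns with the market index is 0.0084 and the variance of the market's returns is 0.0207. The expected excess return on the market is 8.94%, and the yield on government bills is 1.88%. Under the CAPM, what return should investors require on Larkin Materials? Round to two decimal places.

β = Cov(R_i, R_m) / Var(R_m) = 0.0084 / 0.0207 = 0.4058
E(R) = R_f + β × MRP = 1.88% + 0.4058 × 8.94% = 5.51%

5.51%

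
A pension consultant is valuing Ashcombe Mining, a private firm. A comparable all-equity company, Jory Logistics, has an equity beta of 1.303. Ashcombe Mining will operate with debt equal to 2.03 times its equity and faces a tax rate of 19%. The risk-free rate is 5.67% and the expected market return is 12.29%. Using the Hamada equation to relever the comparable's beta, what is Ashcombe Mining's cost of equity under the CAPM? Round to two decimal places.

β_L = β_U × [1 + (1 − t)(D/E)] = 1.303 × [1 + (1 − 0.19) × 2.03]
    = 1.303 × [1 + 0.81 × 2.03] = 1.303 × 2.6443 = 3.4455
MRP = 12.29% − 5.67% = 6.62%
E(R) = R_f + β_L × MRP = 5.67% + 3.4455 × 6.62% = 28.48%

28.48%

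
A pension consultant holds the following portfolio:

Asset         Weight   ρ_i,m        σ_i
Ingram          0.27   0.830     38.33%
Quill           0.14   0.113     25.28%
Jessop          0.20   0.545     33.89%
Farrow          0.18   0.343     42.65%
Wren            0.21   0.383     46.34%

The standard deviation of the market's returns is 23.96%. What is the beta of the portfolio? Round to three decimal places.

0.795

β_Ingram = 0.830 × 38.33% / 23.96% = 1.3278
β_Quill = 0.113 × 25.28% / 23.96% = 0.1192
β_Jessop = 0.545 × 33.89% / 23.96% = 0.7709
β_Farrow = 0.343 × 42.65% / 23.96% = 0.6106
β_Wren = 0.383 × 46.34% / 23.96% = 0.7407
β_P = Σ w_i β_i = 0.27×1.3278 + 0.14×0.1192 + 0.20×0.7709 + 0.18×0.6106 + 0.21×0.7407 = 0.7948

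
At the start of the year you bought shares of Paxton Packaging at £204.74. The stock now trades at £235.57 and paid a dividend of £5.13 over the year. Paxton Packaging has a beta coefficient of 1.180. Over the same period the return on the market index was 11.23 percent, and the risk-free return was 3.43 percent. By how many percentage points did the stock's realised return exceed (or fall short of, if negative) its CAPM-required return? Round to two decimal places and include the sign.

Realised HPR = (P1 + D1 − P0) / P0 = (235.57 + 5.13 − 204.74) / 204.74 = 35.96 / 204.74 = 17.5637%
MRP = 11.23% − 3.43% = 7.80%
CAPM required = R_f + β·MRP = 3.43% + 1.180 × 7.80% = 12.63400%
α = realised − required = 17.5637% − 12.63400% = +4.93%

+4.93%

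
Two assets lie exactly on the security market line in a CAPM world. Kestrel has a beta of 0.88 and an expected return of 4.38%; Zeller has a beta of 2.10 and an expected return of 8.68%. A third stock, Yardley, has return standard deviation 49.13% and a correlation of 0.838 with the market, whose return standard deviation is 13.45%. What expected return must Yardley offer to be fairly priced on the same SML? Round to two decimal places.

MRP = (8.68% − 4.38%) / (2.10 − 0.88) = 3.5246%
R_f = 4.38% − 0.88 × 3.5246% = 1.2784%
β_Yardley = ρ·σ_i/σ_m = 0.838 × 49.13 / 13.45 = 3.0610
E(R_Yardley) = R_f + β × MRP = 1.2784% + 3.0610 × 3.5246% = 12.07%

12.07%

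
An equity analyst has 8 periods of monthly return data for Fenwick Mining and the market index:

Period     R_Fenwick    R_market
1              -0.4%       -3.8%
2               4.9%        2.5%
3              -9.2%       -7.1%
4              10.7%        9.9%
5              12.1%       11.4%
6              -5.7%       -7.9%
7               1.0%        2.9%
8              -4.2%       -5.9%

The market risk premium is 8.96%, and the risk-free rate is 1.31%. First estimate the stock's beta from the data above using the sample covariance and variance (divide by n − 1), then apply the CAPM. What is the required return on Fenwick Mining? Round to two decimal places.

Mean R_i = (-0.4 + 4.9 − 9.2 + 10.7 + 12.1 − 5.7 + 1.0 − 4.2) / 8 = 1.1500%
Mean R_m = (-3.8 + 2.5 − 7.1 + 9.9 + 11.4 − 7.9 + 2.9 − 5.9) / 8 = 0.2500%
Σ(R_i − R̄_i)(R_m − R̄_m) = 393.3700  ⇒  Cov = 393.3700 / 7 = 56.1957
Σ(R_m − R̄_m)² = 404.2000  ⇒  Var(R_m) = 404.2000 / 7 = 57.7429
β = Cov / Var(R_m) = 56.1957 / 57.7429 = 0.9732
E(R) = R_f + β × MRP = 1.31% + 0.9732 × 8.96% = 10.03%

10.03%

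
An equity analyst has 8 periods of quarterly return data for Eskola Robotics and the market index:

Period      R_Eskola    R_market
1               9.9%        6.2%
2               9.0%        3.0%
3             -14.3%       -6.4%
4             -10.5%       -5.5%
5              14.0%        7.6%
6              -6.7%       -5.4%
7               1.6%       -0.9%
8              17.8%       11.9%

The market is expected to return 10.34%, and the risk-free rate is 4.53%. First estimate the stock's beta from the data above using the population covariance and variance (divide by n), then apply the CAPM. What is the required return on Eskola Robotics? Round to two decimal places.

14.32%

Mean R_i = (9.9 + 9.0 − 14.3 − 10.5 + 14.0 − 6.7 + 1.6 + 17.8) / 8 = 2.6000%
Mean R_m = (6.2 + 3.0 − 6.4 − 5.5 + 7.6 − 5.4 − 0.9 + 11.9) / 8 = 1.3125%
Σ(R_i − R̄_i)(R_m − R̄_m) = 563.3100  ⇒  Cov = 563.3100 / 8 = 70.4138
Σ(R_m − R̄_m)² = 334.2088  ⇒  Var(R_m) = 334.2088 / 8 = 41.7761
β = Cov / Var(R_m) = 70.4138 / 41.7761 = 1.6855
MRP = 10.34% − 4.53% = 5.81%
E(R) = R_f + β × MRP = 4.53% + 1.6855 × 5.81% = 14.32%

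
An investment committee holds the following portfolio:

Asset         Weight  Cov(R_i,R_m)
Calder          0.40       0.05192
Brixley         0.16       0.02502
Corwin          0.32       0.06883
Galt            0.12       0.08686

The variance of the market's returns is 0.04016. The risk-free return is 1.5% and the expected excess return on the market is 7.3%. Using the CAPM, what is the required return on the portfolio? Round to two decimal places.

11.90%

β_Calder = 0.05192 / 0.04016 = 1.2928
β_Brixley = 0.02502 / 0.04016 = 0.6230
β_Corwin = 0.06883 / 0.04016 = 1.7139
β_Galt = 0.08686 / 0.04016 = 2.1628
β_P = Σ w_i β_i = 0.40×1.2928 + 0.16×0.6230 + 0.32×1.7139 + 0.12×2.1628 = 1.4248
E(R_P) = R_f + β_P × MRP = 1.5% + 1.4248 × 7.3% = 11.90%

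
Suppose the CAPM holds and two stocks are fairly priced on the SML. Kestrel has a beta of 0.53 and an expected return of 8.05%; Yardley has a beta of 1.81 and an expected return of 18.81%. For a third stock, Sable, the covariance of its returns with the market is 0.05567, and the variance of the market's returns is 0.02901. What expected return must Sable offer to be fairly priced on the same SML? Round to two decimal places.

MRP = (18.81% − 8.05%) / (1.81 − 0.53) = 8.4063%
R_f = 8.05% − 0.53 × 8.4063% = 3.5947%
β_Sable = Cov / Var(R_m) = 0.05567 / 0.02901 = 1.9190
E(R_Sable) = R_f + β × MRP = 3.5947% + 1.9190 × 8.4063% = 19.73%

19.73%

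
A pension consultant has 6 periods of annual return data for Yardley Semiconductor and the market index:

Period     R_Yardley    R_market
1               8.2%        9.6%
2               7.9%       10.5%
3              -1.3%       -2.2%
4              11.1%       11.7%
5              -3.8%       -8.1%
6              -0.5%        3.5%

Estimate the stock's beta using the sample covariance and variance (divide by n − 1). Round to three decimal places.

Mean R_i = (8.2 + 7.9 − 1.3 + 11.1 − 3.8 − 0.5) / 6 = 3.6000%
Mean R_m = (9.6 + 10.5 − 2.2 + 11.7 − 8.1 + 3.5) / 6 = 4.1667%
Σ(R_i − R̄_i)(R_m − R̄_m) = 233.4300  ⇒  Cov = 233.4300 / 5 = 46.6860
Σ(R_m − R̄_m)² = 317.8333  ⇒  Var(R_m) = 317.8333 / 5 = 63.5667
β = Cov / Var(R_m) = 46.6860 / 63.5667 = 0.7344

0.734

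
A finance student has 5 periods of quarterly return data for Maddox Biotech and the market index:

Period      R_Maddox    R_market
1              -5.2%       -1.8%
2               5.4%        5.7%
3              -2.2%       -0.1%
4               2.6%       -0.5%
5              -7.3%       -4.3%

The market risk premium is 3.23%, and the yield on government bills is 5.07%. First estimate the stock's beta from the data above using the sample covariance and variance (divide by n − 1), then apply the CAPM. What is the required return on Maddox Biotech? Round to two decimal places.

Mean R_i = (-5.2 + 5.4 − 2.2 + 2.6 − 7.3) / 5 = -1.3400%
Mean R_m = (-1.8 + 5.7 − 0.1 − 0.5 − 4.3) / 5 = -0.2000%
Σ(R_i − R̄_i)(R_m − R̄_m) = 69.1100  ⇒  Cov = 69.1100 / 4 = 17.2775
Σ(R_m − R̄_m)² = 54.2800  ⇒  Var(R_m) = 54.2800 / 4 = 13.5700
β = Cov / Var(R_m) = 17.2775 / 13.5700 = 1.2732
E(R) = R_f + β × MRP = 5.07% + 1.2732 × 3.23% = 9.18%

9.18%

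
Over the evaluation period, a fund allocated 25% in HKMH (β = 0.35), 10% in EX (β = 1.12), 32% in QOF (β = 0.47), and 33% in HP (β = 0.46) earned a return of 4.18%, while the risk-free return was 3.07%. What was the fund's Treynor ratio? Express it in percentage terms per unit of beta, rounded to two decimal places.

β_P = 0.25×0.35 + 0.10×1.12 + 0.32×0.47 + 0.33×0.46 = 0.5017
Treynor = (R_P − R_f) / β_P = (4.18% − 3.07%) / 0.5017 = 1.11% / 0.5017 = 2.21%

2.21%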